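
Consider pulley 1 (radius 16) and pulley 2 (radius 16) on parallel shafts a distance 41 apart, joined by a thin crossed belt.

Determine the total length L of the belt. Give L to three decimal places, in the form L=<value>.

L=209.104

crossed belt: β = asin((r1+r2)/C) = asin(32/41) = 51.3053°
wrap1 = wrap2 = π + 2β = 282.6105°
tangent length = C·cosβ = 25.6320
L = (r1+r2)·wrap + 2·C·cosβ = 32·4.9325 + 2·25.6320 = 209.1035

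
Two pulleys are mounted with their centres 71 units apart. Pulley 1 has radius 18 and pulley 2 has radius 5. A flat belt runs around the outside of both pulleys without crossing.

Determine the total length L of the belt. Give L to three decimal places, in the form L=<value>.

open belt: β = asin((r2−r1)/C) = asin(-13/71) = -10.5503°
wrap1 = π − 2β = 201.1006°
wrap2 = π + 2β = 158.8994°
tangent length = C·cosβ = 69.7997
L = r1·wrap1 + r2·wrap2 + 2·C·cosβ = 18·3.5099 + 5·2.7733 + 2·69.7997 = 216.6436

L=216.644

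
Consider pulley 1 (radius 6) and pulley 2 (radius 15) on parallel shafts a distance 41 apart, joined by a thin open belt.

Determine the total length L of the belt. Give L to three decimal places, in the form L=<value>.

open belt: β = asin((r2−r1)/C) = asin(9/41) = 12.6804°
wrap1 = π − 2β = 154.6392°
wrap2 = π + 2β = 205.3608°
tangent length = C·cosβ = 40.0000
L = r1·wrap1 + r2·wrap2 + 2·C·cosβ = 6·2.6990 + 15·3.5842 + 2·40.0000 = 149.9571

L=149.957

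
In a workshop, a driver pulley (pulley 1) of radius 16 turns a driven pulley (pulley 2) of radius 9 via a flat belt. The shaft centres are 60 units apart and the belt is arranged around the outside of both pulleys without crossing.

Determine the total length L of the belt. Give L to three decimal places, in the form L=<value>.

open belt: β = asin((r2−r1)/C) = asin(-7/60) = -6.6998°
wrap1 = π − 2β = 193.3995°
wrap2 = π + 2β = 166.6005°
tangent length = C·cosβ = 59.5903
L = r1·wrap1 + r2·wrap2 + 2·C·cosβ = 16·3.3755 + 9·2.9077 + 2·59.5903 = 199.3574

L=199.357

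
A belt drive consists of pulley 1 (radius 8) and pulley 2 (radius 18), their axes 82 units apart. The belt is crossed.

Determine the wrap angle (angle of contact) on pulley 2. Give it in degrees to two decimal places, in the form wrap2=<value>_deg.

wrap2=216.97_deg

crossed belt: β = asin((r1+r2)/C) = asin(26/82) = 18.4860°
wrap1 = wrap2 = π + 2β = 216.9720°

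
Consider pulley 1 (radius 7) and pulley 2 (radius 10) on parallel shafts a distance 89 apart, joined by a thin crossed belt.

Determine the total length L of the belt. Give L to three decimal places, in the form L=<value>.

crossed belt: β = asin((r1+r2)/C) = asin(17/89) = 11.0118°
wrap1 = wrap2 = π + 2β = 202.0236°
tangent length = C·cosβ = 87.3613
L = (r1+r2)·wrap + 2·C·cosβ = 17·3.5260 + 2·87.3613 = 234.6642

L=234.664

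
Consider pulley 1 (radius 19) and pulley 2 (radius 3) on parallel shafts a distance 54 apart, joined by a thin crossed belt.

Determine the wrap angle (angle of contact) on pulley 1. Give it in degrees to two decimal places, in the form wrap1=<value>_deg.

crossed belt: β = asin((r1+r2)/C) = asin(22/54) = 24.0421°
wrap1 = wrap2 = π + 2β = 228.0842°

wrap1=228.08_deg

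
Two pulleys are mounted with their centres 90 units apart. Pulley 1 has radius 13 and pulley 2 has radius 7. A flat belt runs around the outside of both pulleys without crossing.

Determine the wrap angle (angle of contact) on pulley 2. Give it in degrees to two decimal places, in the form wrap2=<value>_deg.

open belt: β = asin((r2−r1)/C) = asin(-6/90) = -3.8226°
wrap1 = π − 2β = 187.6451°
wrap2 = π + 2β = 172.3549°

wrap2=172.35_deg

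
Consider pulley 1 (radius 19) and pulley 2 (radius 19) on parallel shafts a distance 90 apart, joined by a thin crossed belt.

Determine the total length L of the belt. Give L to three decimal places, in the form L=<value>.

L=315.677

crossed belt: β = asin((r1+r2)/C) = asin(38/90) = 24.9750°
wrap1 = wrap2 = π + 2β = 229.9499°
tangent length = C·cosβ = 81.5843
L = (r1+r2)·wrap + 2·C·cosβ = 38·4.0134 + 2·81.5843 = 315.6772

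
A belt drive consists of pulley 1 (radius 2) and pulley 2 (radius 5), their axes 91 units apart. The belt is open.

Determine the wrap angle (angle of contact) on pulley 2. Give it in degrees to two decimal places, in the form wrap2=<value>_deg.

wrap2=183.78_deg

open belt: β = asin((r2−r1)/C) = asin(3/91) = 1.8892°
wrap1 = π − 2β = 176.2216°
wrap2 = π + 2β = 183.7784°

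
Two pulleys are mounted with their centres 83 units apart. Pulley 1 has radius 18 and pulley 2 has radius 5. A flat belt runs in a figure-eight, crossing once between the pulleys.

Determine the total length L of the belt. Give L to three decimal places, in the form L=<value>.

crossed belt: β = asin((r1+r2)/C) = asin(23/83) = 16.0877°
wrap1 = wrap2 = π + 2β = 212.1754°
tangent length = C·cosβ = 79.7496
L = (r1+r2)·wrap + 2·C·cosβ = 23·3.7032 + 2·79.7496 = 244.6719

L=244.672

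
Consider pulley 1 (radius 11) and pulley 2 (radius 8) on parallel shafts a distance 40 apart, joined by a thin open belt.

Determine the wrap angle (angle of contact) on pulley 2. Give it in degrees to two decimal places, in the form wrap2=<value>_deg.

wrap2=171.40_deg

open belt: β = asin((r2−r1)/C) = asin(-3/40) = -4.3012°
wrap1 = π − 2β = 188.6024°
wrap2 = π + 2β = 171.3976°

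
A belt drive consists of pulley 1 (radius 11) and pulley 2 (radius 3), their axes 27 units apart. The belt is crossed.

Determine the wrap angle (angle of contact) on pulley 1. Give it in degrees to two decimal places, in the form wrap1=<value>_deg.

crossed belt: β = asin((r1+r2)/C) = asin(14/27) = 31.2329°
wrap1 = wrap2 = π + 2β = 242.4659°

wrap1=242.47_deg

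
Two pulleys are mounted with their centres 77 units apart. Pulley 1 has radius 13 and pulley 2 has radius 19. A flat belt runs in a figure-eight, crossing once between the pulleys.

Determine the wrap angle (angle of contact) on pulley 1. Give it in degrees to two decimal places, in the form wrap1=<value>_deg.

wrap1=229.11_deg

crossed belt: β = asin((r1+r2)/C) = asin(32/77) = 24.5561°
wrap1 = wrap2 = π + 2β = 229.1123°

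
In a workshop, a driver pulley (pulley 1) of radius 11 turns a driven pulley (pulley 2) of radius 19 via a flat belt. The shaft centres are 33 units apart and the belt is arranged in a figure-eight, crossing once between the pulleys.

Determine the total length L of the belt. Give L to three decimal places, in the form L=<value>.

L=190.209

crossed belt: β = asin((r1+r2)/C) = asin(30/33) = 65.3800°
wrap1 = wrap2 = π + 2β = 310.7600°
tangent length = C·cosβ = 13.7477
L = (r1+r2)·wrap + 2·C·cosβ = 30·5.4238 + 2·13.7477 = 190.2090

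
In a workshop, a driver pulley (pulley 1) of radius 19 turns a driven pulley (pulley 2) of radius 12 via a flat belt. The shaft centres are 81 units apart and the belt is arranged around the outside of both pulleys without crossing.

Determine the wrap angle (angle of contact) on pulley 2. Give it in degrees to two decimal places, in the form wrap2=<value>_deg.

open belt: β = asin((r2−r1)/C) = asin(-7/81) = -4.9577°
wrap1 = π − 2β = 189.9153°
wrap2 = π + 2β = 170.0847°

wrap2=170.08_deg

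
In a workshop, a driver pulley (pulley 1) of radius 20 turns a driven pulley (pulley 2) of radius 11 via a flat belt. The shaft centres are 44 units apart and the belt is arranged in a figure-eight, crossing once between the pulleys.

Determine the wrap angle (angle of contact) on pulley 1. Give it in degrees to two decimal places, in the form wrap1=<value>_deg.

wrap1=269.59_deg

crossed belt: β = asin((r1+r2)/C) = asin(31/44) = 44.7928°
wrap1 = wrap2 = π + 2β = 269.5857°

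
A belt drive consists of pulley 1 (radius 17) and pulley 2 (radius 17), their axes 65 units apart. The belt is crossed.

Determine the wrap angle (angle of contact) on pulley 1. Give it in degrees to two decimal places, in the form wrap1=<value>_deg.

wrap1=243.08_deg

crossed belt: β = asin((r1+r2)/C) = asin(34/65) = 31.5389°
wrap1 = wrap2 = π + 2β = 243.0777°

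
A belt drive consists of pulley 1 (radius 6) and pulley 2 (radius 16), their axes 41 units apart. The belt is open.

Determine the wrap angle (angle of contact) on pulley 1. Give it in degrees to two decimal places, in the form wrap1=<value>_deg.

wrap1=151.77_deg

open belt: β = asin((r2−r1)/C) = asin(10/41) = 14.1170°
wrap1 = π − 2β = 151.7660°
wrap2 = π + 2β = 208.2340°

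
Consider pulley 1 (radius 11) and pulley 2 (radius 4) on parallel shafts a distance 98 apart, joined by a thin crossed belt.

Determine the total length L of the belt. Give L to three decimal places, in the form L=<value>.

crossed belt: β = asin((r1+r2)/C) = asin(15/98) = 8.8044°
wrap1 = wrap2 = π + 2β = 197.6087°
tangent length = C·cosβ = 96.8452
L = (r1+r2)·wrap + 2·C·cosβ = 15·3.4489 + 2·96.8452 = 245.4243

L=245.424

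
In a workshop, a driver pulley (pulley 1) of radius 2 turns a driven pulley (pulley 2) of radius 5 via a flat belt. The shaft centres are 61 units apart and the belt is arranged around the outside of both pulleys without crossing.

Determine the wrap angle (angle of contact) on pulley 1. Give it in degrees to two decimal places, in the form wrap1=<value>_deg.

wrap1=174.36_deg

open belt: β = asin((r2−r1)/C) = asin(3/61) = 2.8190°
wrap1 = π − 2β = 174.3621°
wrap2 = π + 2β = 185.6379°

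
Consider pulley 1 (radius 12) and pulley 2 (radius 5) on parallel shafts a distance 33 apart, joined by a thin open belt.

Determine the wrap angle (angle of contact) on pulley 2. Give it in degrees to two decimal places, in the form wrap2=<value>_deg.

wrap2=155.51_deg

open belt: β = asin((r2−r1)/C) = asin(-7/33) = -12.2467°
wrap1 = π − 2β = 204.4934°
wrap2 = π + 2β = 155.5066°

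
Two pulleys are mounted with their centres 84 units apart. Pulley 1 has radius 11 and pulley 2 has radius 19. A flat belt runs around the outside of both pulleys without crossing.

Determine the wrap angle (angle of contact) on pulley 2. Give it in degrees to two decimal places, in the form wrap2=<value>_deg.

wrap2=190.93_deg

open belt: β = asin((r2−r1)/C) = asin(8/84) = 5.4650°
wrap1 = π − 2β = 169.0700°
wrap2 = π + 2β = 190.9300°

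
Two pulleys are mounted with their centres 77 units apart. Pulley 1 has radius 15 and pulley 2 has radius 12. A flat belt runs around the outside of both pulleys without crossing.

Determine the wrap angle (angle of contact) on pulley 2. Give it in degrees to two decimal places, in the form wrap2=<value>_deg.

open belt: β = asin((r2−r1)/C) = asin(-3/77) = -2.2329°
wrap1 = π − 2β = 184.4657°
wrap2 = π + 2β = 175.5343°

wrap2=175.53_deg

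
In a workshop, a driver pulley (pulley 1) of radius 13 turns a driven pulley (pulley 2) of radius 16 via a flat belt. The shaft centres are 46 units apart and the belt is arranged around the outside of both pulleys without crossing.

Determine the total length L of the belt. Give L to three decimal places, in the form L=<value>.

open belt: β = asin((r2−r1)/C) = asin(3/46) = 3.7393°
wrap1 = π − 2β = 172.5213°
wrap2 = π + 2β = 187.4787°
tangent length = C·cosβ = 45.9021
L = r1·wrap1 + r2·wrap2 + 2·C·cosβ = 13·3.0111 + 16·3.2721 + 2·45.9021 = 183.3019

L=183.302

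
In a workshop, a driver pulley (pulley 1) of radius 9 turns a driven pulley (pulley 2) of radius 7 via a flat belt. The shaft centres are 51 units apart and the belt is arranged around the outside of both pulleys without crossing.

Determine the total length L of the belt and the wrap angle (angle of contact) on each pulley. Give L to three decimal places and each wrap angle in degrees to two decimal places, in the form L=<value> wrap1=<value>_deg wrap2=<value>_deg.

L=152.344 wrap1=184.49_deg wrap2=175.51_deg

open belt: β = asin((r2−r1)/C) = asin(-2/51) = -2.2475°
wrap1 = π − 2β = 184.4949°
wrap2 = π + 2β = 175.5051°
tangent length = C·cosβ = 50.9608
L = r1·wrap1 + r2·wrap2 + 2·C·cosβ = 9·3.2200 + 7·3.0631 + 2·50.9608 = 152.3439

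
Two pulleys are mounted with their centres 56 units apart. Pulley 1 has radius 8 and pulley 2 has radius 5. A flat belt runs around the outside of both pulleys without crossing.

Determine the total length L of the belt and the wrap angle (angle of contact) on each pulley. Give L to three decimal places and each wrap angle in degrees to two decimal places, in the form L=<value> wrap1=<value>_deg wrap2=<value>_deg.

open belt: β = asin((r2−r1)/C) = asin(-3/56) = -3.0709°
wrap1 = π − 2β = 186.1418°
wrap2 = π + 2β = 173.8582°
tangent length = C·cosβ = 55.9196
L = r1·wrap1 + r2·wrap2 + 2·C·cosβ = 8·3.2488 + 5·3.0344 + 2·55.9196 = 153.0015

L=153.001 wrap1=186.14_deg wrap2=173.86_deg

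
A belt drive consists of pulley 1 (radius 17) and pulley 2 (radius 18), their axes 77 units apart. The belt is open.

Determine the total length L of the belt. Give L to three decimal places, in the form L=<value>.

L=263.969

open belt: β = asin((r2−r1)/C) = asin(1/77) = 0.7441°
wrap1 = π − 2β = 178.5118°
wrap2 = π + 2β = 181.4882°
tangent length = C·cosβ = 76.9935
L = r1·wrap1 + r2·wrap2 + 2·C·cosβ = 17·3.1156 + 18·3.1676 + 2·76.9935 = 263.9687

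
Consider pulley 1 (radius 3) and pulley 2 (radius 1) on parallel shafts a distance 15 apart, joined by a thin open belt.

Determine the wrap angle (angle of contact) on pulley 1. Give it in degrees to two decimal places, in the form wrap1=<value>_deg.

wrap1=195.32_deg

open belt: β = asin((r2−r1)/C) = asin(-2/15) = -7.6623°
wrap1 = π − 2β = 195.3245°
wrap2 = π + 2β = 164.6755°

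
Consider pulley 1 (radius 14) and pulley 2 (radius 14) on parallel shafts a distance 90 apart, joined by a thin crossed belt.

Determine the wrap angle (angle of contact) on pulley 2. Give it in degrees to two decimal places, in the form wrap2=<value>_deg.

wrap2=216.25_deg

crossed belt: β = asin((r1+r2)/C) = asin(28/90) = 18.1262°
wrap1 = wrap2 = π + 2β = 216.2524°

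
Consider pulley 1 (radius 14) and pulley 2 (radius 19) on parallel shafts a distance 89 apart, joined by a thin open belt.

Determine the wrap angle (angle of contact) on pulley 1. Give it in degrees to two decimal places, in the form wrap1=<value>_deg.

wrap1=173.56_deg

open belt: β = asin((r2−r1)/C) = asin(5/89) = 3.2206°
wrap1 = π − 2β = 173.5589°
wrap2 = π + 2β = 186.4411°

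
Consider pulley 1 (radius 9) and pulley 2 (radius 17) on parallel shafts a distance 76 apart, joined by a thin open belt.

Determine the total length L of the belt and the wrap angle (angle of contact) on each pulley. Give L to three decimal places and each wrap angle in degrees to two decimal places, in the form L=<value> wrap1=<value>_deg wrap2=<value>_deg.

L=234.524 wrap1=167.92_deg wrap2=192.08_deg

open belt: β = asin((r2−r1)/C) = asin(8/76) = 6.0423°
wrap1 = π − 2β = 167.9153°
wrap2 = π + 2β = 192.0847°
tangent length = C·cosβ = 75.5778
L = r1·wrap1 + r2·wrap2 + 2·C·cosβ = 9·2.9307 + 17·3.3525 + 2·75.5778 = 234.5243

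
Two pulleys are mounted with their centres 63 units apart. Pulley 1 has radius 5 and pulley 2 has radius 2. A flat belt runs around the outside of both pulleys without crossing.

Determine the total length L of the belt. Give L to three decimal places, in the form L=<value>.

open belt: β = asin((r2−r1)/C) = asin(-3/63) = -2.7294°
wrap1 = π − 2β = 185.4588°
wrap2 = π + 2β = 174.5412°
tangent length = C·cosβ = 62.9285
L = r1·wrap1 + r2·wrap2 + 2·C·cosβ = 5·3.2369 + 2·3.0463 + 2·62.9285 = 148.1340

L=148.134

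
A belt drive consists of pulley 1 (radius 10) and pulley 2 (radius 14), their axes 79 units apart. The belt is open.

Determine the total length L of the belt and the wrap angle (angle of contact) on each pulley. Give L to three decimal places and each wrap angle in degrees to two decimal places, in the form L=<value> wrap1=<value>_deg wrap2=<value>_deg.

L=233.601 wrap1=174.20_deg wrap2=185.80_deg

open belt: β = asin((r2−r1)/C) = asin(4/79) = 2.9023°
wrap1 = π − 2β = 174.1954°
wrap2 = π + 2β = 185.8046°
tangent length = C·cosβ = 78.8987
L = r1·wrap1 + r2·wrap2 + 2·C·cosβ = 10·3.0403 + 14·3.2429 + 2·78.8987 = 233.6008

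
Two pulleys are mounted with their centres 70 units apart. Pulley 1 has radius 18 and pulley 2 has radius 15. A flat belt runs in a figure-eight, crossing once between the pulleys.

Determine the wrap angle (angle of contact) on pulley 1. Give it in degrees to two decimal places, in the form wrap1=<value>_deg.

wrap1=236.25_deg

crossed belt: β = asin((r1+r2)/C) = asin(33/70) = 28.1271°
wrap1 = wrap2 = π + 2β = 236.2541°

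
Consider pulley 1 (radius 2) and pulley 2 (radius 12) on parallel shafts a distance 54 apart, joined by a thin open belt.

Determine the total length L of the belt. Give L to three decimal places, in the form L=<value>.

L=153.839

open belt: β = asin((r2−r1)/C) = asin(10/54) = 10.6719°
wrap1 = π − 2β = 158.6561°
wrap2 = π + 2β = 201.3439°
tangent length = C·cosβ = 53.0660
L = r1·wrap1 + r2·wrap2 + 2·C·cosβ = 2·2.7691 + 12·3.5141 + 2·53.0660 = 153.8395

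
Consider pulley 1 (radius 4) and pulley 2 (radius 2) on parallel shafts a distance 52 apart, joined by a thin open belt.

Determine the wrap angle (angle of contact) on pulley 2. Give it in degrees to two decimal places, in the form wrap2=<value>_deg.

wrap2=175.59_deg

open belt: β = asin((r2−r1)/C) = asin(-2/52) = -2.2042°
wrap1 = π − 2β = 184.4085°
wrap2 = π + 2β = 175.5915°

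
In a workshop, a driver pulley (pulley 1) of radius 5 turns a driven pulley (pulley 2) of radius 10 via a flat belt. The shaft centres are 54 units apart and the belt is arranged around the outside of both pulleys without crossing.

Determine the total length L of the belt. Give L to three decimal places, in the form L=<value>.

open belt: β = asin((r2−r1)/C) = asin(5/54) = 5.3128°
wrap1 = π − 2β = 169.3745°
wrap2 = π + 2β = 190.6255°
tangent length = C·cosβ = 53.7680
L = r1·wrap1 + r2·wrap2 + 2·C·cosβ = 5·2.9561 + 10·3.3270 + 2·53.7680 = 155.5872

L=155.587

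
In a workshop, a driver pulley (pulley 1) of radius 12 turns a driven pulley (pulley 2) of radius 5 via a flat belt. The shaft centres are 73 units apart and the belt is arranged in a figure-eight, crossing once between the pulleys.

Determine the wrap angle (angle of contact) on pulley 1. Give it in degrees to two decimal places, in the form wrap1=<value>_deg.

wrap1=206.93_deg

crossed belt: β = asin((r1+r2)/C) = asin(17/73) = 13.4665°
wrap1 = wrap2 = π + 2β = 206.9330°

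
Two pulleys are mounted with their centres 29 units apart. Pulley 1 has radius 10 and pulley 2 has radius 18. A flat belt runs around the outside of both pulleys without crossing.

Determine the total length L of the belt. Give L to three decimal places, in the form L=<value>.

open belt: β = asin((r2−r1)/C) = asin(8/29) = 16.0134°
wrap1 = π − 2β = 147.9732°
wrap2 = π + 2β = 212.0268°
tangent length = C·cosβ = 27.8747
L = r1·wrap1 + r2·wrap2 + 2·C·cosβ = 10·2.5826 + 18·3.7006 + 2·27.8747 = 148.1858

L=148.186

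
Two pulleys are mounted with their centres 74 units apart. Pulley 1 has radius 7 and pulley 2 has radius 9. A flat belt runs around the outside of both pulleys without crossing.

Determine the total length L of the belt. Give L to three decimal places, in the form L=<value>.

open belt: β = asin((r2−r1)/C) = asin(2/74) = 1.5487°
wrap1 = π − 2β = 176.9026°
wrap2 = π + 2β = 183.0974°
tangent length = C·cosβ = 73.9730
L = r1·wrap1 + r2·wrap2 + 2·C·cosβ = 7·3.0875 + 9·3.1957 + 2·73.9730 = 198.3195

L=198.320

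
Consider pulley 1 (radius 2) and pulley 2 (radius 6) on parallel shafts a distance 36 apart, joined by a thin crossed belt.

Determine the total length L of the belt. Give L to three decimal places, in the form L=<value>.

crossed belt: β = asin((r1+r2)/C) = asin(8/36) = 12.8396°
wrap1 = wrap2 = π + 2β = 205.6792°
tangent length = C·cosβ = 35.0999
L = (r1+r2)·wrap + 2·C·cosβ = 8·3.5898 + 2·35.0999 = 98.9179

L=98.918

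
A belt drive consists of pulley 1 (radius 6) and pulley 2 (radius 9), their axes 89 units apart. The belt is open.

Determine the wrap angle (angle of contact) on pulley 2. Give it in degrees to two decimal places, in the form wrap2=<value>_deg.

wrap2=183.86_deg

open belt: β = asin((r2−r1)/C) = asin(3/89) = 1.9317°
wrap1 = π − 2β = 176.1366°
wrap2 = π + 2β = 183.8634°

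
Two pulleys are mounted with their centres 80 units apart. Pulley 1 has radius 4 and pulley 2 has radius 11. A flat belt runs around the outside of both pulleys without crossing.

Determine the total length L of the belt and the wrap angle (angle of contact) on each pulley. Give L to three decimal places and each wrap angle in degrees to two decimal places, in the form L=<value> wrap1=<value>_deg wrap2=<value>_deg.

open belt: β = asin((r2−r1)/C) = asin(7/80) = 5.0198°
wrap1 = π − 2β = 169.9604°
wrap2 = π + 2β = 190.0396°
tangent length = C·cosβ = 79.6932
L = r1·wrap1 + r2·wrap2 + 2·C·cosβ = 4·2.9664 + 11·3.3168 + 2·79.6932 = 207.7368

L=207.737 wrap1=169.96_deg wrap2=190.04_deg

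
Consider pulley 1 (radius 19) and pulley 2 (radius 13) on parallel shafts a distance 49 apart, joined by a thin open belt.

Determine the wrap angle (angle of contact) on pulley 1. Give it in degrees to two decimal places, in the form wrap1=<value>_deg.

open belt: β = asin((r2−r1)/C) = asin(-6/49) = -7.0335°
wrap1 = π − 2β = 194.0669°
wrap2 = π + 2β = 165.9331°

wrap1=194.07_deg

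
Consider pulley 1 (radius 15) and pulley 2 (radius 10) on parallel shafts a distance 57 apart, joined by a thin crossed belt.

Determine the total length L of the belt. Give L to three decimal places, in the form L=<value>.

L=203.692

crossed belt: β = asin((r1+r2)/C) = asin(25/57) = 26.0144°
wrap1 = wrap2 = π + 2β = 232.0287°
tangent length = C·cosβ = 51.2250
L = (r1+r2)·wrap + 2·C·cosβ = 25·4.0497 + 2·51.2250 = 203.6916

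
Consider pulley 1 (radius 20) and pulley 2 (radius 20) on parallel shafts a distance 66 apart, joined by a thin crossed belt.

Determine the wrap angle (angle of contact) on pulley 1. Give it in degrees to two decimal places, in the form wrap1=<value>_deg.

wrap1=254.61_deg

crossed belt: β = asin((r1+r2)/C) = asin(40/66) = 37.3052°
wrap1 = wrap2 = π + 2β = 254.6104°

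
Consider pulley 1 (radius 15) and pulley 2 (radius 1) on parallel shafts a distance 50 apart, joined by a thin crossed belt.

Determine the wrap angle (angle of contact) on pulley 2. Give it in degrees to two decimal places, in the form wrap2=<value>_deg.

wrap2=217.33_deg

crossed belt: β = asin((r1+r2)/C) = asin(16/50) = 18.6629°
wrap1 = wrap2 = π + 2β = 217.3258°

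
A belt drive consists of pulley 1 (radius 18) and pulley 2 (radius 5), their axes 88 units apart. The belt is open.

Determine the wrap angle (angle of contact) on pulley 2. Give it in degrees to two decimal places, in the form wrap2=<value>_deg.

wrap2=163.01_deg

open belt: β = asin((r2−r1)/C) = asin(-13/88) = -8.4952°
wrap1 = π − 2β = 196.9905°
wrap2 = π + 2β = 163.0095°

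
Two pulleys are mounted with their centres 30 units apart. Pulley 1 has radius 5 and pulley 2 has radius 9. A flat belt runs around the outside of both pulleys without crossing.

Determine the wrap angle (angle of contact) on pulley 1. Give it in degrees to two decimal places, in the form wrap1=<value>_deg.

wrap1=164.68_deg

open belt: β = asin((r2−r1)/C) = asin(4/30) = 7.6623°
wrap1 = π − 2β = 164.6755°
wrap2 = π + 2β = 195.3245°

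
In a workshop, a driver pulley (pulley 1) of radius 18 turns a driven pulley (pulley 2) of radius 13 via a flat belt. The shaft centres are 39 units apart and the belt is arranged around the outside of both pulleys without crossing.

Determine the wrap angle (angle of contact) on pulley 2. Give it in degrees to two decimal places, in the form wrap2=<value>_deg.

wrap2=165.27_deg

open belt: β = asin((r2−r1)/C) = asin(-5/39) = -7.3659°
wrap1 = π − 2β = 194.7318°
wrap2 = π + 2β = 165.2682°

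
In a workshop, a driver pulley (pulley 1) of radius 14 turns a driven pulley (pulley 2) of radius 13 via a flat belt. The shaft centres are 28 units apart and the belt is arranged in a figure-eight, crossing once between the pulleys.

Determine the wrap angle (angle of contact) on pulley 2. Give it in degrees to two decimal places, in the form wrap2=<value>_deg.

crossed belt: β = asin((r1+r2)/C) = asin(27/28) = 74.6411°
wrap1 = wrap2 = π + 2β = 329.2822°

wrap2=329.28_deg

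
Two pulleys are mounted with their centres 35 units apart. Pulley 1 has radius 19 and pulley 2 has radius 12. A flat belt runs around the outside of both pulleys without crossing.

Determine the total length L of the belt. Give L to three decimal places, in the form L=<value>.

L=168.794

open belt: β = asin((r2−r1)/C) = asin(-7/35) = -11.5370°
wrap1 = π − 2β = 203.0739°
wrap2 = π + 2β = 156.9261°
tangent length = C·cosβ = 34.2929
L = r1·wrap1 + r2·wrap2 + 2·C·cosβ = 19·3.5443 + 12·2.7389 + 2·34.2929 = 168.7941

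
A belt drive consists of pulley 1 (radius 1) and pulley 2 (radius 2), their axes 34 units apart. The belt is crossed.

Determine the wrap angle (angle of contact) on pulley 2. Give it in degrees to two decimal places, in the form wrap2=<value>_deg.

crossed belt: β = asin((r1+r2)/C) = asin(3/34) = 5.0621°
wrap1 = wrap2 = π + 2β = 190.1242°

wrap2=190.12_deg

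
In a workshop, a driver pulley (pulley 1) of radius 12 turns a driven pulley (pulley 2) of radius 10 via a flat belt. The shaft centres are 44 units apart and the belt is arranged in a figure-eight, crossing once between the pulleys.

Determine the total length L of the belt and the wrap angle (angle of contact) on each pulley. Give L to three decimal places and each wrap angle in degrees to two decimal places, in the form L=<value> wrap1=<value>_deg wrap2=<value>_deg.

L=168.364 wrap1=240.00_deg wrap2=240.00_deg

crossed belt: β = asin((r1+r2)/C) = asin(22/44) = 30.0000°
wrap1 = wrap2 = π + 2β = 240.0000°
tangent length = C·cosβ = 38.1051
L = (r1+r2)·wrap + 2·C·cosβ = 22·4.1888 + 2·38.1051 = 168.3636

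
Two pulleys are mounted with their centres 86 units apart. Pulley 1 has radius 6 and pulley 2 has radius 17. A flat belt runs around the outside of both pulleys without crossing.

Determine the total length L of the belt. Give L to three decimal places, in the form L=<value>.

open belt: β = asin((r2−r1)/C) = asin(11/86) = 7.3487°
wrap1 = π − 2β = 165.3027°
wrap2 = π + 2β = 194.6973°
tangent length = C·cosβ = 85.2936
L = r1·wrap1 + r2·wrap2 + 2·C·cosβ = 6·2.8851 + 17·3.3981 + 2·85.2936 = 245.6655

L=245.666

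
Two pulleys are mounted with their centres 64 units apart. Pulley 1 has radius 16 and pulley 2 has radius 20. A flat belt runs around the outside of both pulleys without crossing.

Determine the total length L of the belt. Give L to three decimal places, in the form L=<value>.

open belt: β = asin((r2−r1)/C) = asin(4/64) = 3.5833°
wrap1 = π − 2β = 172.8334°
wrap2 = π + 2β = 187.1666°
tangent length = C·cosβ = 63.8749
L = r1·wrap1 + r2·wrap2 + 2·C·cosβ = 16·3.0165 + 20·3.2667 + 2·63.8749 = 241.3474

L=241.347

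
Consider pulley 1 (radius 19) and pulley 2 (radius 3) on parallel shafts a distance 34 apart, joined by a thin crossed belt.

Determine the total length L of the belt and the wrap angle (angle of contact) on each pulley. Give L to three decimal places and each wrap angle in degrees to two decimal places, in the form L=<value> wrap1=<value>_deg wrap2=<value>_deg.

L=151.925 wrap1=260.64_deg wrap2=260.64_deg

crossed belt: β = asin((r1+r2)/C) = asin(22/34) = 40.3202°
wrap1 = wrap2 = π + 2β = 260.6404°
tangent length = C·cosβ = 25.9230
L = (r1+r2)·wrap + 2·C·cosβ = 22·4.5490 + 2·25.9230 = 151.9247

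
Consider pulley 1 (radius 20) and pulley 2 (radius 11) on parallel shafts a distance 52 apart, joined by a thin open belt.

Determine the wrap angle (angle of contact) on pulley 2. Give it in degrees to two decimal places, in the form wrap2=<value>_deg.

wrap2=160.07_deg

open belt: β = asin((r2−r1)/C) = asin(-9/52) = -9.9668°
wrap1 = π − 2β = 199.9335°
wrap2 = π + 2β = 160.0665°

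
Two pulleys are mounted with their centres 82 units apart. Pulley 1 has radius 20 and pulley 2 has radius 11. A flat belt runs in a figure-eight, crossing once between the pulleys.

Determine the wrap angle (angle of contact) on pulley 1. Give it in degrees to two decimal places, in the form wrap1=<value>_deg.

wrap1=224.43_deg

crossed belt: β = asin((r1+r2)/C) = asin(31/82) = 22.2129°
wrap1 = wrap2 = π + 2β = 224.4257°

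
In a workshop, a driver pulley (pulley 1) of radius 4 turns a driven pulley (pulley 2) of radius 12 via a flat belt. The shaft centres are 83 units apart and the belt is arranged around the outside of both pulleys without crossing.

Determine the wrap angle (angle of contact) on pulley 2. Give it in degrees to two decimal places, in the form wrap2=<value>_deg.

open belt: β = asin((r2−r1)/C) = asin(8/83) = 5.5311°
wrap1 = π − 2β = 168.9379°
wrap2 = π + 2β = 191.0621°

wrap2=191.06_deg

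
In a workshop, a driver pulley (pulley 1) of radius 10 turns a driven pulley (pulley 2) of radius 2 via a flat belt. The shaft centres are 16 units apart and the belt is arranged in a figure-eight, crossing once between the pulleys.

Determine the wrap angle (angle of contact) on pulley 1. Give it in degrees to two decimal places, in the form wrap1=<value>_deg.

wrap1=277.18_deg

crossed belt: β = asin((r1+r2)/C) = asin(12/16) = 48.5904°
wrap1 = wrap2 = π + 2β = 277.1808°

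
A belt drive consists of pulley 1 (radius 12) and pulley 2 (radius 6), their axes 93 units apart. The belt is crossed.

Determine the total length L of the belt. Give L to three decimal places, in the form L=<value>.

crossed belt: β = asin((r1+r2)/C) = asin(18/93) = 11.1599°
wrap1 = wrap2 = π + 2β = 202.3199°
tangent length = C·cosβ = 91.2414
L = (r1+r2)·wrap + 2·C·cosβ = 18·3.5311 + 2·91.2414 = 246.0435

L=246.044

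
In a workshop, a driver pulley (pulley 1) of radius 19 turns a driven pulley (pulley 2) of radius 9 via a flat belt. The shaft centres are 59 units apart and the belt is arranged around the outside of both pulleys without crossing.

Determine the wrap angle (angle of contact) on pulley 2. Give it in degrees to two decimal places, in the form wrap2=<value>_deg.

wrap2=160.48_deg

open belt: β = asin((r2−r1)/C) = asin(-10/59) = -9.7583°
wrap1 = π − 2β = 199.5165°
wrap2 = π + 2β = 160.4835°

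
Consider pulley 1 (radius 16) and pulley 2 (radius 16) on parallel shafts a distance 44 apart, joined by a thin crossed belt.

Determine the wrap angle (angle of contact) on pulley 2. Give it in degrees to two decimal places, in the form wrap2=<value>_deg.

crossed belt: β = asin((r1+r2)/C) = asin(32/44) = 46.6582°
wrap1 = wrap2 = π + 2β = 273.3165°

wrap2=273.32_deg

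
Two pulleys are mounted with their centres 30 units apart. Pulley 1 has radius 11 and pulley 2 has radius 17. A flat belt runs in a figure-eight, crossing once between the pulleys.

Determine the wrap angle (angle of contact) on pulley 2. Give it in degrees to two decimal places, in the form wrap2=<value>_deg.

wrap2=317.92_deg

crossed belt: β = asin((r1+r2)/C) = asin(28/30) = 68.9605°
wrap1 = wrap2 = π + 2β = 317.9211°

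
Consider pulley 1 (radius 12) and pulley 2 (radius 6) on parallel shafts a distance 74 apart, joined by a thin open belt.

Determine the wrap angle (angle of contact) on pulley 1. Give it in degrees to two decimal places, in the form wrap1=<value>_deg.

wrap1=189.30_deg

open belt: β = asin((r2−r1)/C) = asin(-6/74) = -4.6507°
wrap1 = π − 2β = 189.3014°
wrap2 = π + 2β = 170.6986°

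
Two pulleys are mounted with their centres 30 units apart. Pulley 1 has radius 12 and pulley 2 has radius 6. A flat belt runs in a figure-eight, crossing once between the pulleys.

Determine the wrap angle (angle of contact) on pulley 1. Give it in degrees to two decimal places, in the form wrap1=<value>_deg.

wrap1=253.74_deg

crossed belt: β = asin((r1+r2)/C) = asin(18/30) = 36.8699°
wrap1 = wrap2 = π + 2β = 253.7398°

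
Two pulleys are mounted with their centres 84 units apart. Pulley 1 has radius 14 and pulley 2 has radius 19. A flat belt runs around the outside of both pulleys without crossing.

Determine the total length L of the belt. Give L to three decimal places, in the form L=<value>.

L=271.970

open belt: β = asin((r2−r1)/C) = asin(5/84) = 3.4125°
wrap1 = π − 2β = 173.1750°
wrap2 = π + 2β = 186.8250°
tangent length = C·cosβ = 83.8511
L = r1·wrap1 + r2·wrap2 + 2·C·cosβ = 14·3.0225 + 19·3.2607 + 2·83.8511 = 271.9703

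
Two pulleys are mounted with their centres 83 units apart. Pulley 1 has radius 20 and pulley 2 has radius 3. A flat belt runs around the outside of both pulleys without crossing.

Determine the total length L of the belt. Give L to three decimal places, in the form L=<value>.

open belt: β = asin((r2−r1)/C) = asin(-17/83) = -11.8189°
wrap1 = π − 2β = 203.6378°
wrap2 = π + 2β = 156.3622°
tangent length = C·cosβ = 81.2404
L = r1·wrap1 + r2·wrap2 + 2·C·cosβ = 20·3.5542 + 3·2.7290 + 2·81.2404 = 241.7509

L=241.751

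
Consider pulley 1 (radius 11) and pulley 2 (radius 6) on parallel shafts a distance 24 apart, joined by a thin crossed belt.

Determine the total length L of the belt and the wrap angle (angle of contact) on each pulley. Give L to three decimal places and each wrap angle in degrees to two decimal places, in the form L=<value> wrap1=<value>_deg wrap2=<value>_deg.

crossed belt: β = asin((r1+r2)/C) = asin(17/24) = 45.0995°
wrap1 = wrap2 = π + 2β = 270.1989°
tangent length = C·cosβ = 16.9411
L = (r1+r2)·wrap + 2·C·cosβ = 17·4.7159 + 2·16.9411 = 114.0518

L=114.052 wrap1=270.20_deg wrap2=270.20_deg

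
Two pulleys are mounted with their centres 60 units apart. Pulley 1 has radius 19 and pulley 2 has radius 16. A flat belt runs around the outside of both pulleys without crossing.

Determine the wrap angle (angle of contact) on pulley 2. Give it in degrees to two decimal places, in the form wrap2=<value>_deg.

wrap2=174.27_deg

open belt: β = asin((r2−r1)/C) = asin(-3/60) = -2.8660°
wrap1 = π − 2β = 185.7320°
wrap2 = π + 2β = 174.2680°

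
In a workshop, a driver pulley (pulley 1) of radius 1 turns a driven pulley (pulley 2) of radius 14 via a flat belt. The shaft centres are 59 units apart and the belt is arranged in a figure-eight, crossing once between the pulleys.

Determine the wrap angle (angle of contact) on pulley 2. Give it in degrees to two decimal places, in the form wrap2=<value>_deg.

wrap2=209.46_deg

crossed belt: β = asin((r1+r2)/C) = asin(15/59) = 14.7284°
wrap1 = wrap2 = π + 2β = 209.4568°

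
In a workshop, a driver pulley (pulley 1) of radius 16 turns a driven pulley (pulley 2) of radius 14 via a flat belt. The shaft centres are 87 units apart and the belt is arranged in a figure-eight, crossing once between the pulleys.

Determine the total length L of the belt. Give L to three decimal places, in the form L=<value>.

L=278.699

crossed belt: β = asin((r1+r2)/C) = asin(30/87) = 20.1713°
wrap1 = wrap2 = π + 2β = 220.3425°
tangent length = C·cosβ = 81.6639
L = (r1+r2)·wrap + 2·C·cosβ = 30·3.8457 + 2·81.6639 = 278.6990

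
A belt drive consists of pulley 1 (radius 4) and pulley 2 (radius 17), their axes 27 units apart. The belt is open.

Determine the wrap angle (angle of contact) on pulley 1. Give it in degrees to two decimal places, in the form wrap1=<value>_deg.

open belt: β = asin((r2−r1)/C) = asin(13/27) = 28.7822°
wrap1 = π − 2β = 122.4356°
wrap2 = π + 2β = 237.5644°

wrap1=122.44_deg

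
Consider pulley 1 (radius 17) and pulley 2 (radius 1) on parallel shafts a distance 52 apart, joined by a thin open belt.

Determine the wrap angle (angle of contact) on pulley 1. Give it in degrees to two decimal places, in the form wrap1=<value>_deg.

wrap1=215.84_deg

open belt: β = asin((r2−r1)/C) = asin(-16/52) = -17.9202°
wrap1 = π − 2β = 215.8404°
wrap2 = π + 2β = 144.1596°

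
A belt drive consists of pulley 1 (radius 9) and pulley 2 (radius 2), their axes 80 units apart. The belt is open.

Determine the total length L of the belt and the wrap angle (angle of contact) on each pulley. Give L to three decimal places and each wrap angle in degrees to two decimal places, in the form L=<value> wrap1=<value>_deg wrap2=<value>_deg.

open belt: β = asin((r2−r1)/C) = asin(-7/80) = -5.0198°
wrap1 = π − 2β = 190.0396°
wrap2 = π + 2β = 169.9604°
tangent length = C·cosβ = 79.6932
L = r1·wrap1 + r2·wrap2 + 2·C·cosβ = 9·3.3168 + 2·2.9664 + 2·79.6932 = 195.1704

L=195.170 wrap1=190.04_deg wrap2=169.96_deg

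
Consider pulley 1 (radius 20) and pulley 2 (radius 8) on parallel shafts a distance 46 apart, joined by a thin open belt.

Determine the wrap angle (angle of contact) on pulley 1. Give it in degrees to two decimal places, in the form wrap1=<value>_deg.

open belt: β = asin((r2−r1)/C) = asin(-12/46) = -15.1217°
wrap1 = π − 2β = 210.2433°
wrap2 = π + 2β = 149.7567°

wrap1=210.24_deg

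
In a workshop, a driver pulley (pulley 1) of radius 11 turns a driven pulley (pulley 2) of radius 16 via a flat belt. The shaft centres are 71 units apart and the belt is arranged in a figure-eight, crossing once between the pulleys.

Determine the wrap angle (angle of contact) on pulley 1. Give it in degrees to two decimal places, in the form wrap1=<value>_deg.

wrap1=224.70_deg

crossed belt: β = asin((r1+r2)/C) = asin(27/71) = 22.3511°
wrap1 = wrap2 = π + 2β = 224.7023°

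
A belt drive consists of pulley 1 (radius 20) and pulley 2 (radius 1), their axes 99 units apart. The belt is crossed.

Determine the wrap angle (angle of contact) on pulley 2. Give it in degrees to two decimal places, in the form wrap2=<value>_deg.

crossed belt: β = asin((r1+r2)/C) = asin(21/99) = 12.2467°
wrap1 = wrap2 = π + 2β = 204.4934°

wrap2=204.49_deg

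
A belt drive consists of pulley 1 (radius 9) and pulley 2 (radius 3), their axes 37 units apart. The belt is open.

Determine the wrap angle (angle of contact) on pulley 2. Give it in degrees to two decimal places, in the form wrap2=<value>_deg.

wrap2=161.34_deg

open belt: β = asin((r2−r1)/C) = asin(-6/37) = -9.3324°
wrap1 = π − 2β = 198.6648°
wrap2 = π + 2β = 161.3352°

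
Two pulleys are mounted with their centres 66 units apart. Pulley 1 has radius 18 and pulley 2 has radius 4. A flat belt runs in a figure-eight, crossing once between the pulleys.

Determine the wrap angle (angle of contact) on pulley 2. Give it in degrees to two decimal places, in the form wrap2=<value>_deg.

crossed belt: β = asin((r1+r2)/C) = asin(22/66) = 19.4712°
wrap1 = wrap2 = π + 2β = 218.9424°

wrap2=218.94_deg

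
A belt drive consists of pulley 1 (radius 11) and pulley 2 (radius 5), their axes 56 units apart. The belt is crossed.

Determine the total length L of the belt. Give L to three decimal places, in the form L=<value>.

L=166.869

crossed belt: β = asin((r1+r2)/C) = asin(16/56) = 16.6015°
wrap1 = wrap2 = π + 2β = 213.2031°
tangent length = C·cosβ = 53.6656
L = (r1+r2)·wrap + 2·C·cosβ = 16·3.7211 + 2·53.6656 = 166.8688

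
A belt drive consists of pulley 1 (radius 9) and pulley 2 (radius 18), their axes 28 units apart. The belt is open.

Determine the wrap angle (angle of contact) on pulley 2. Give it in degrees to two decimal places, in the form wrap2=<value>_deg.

open belt: β = asin((r2−r1)/C) = asin(9/28) = 18.7493°
wrap1 = π − 2β = 142.5013°
wrap2 = π + 2β = 217.4987°

wrap2=217.50_deg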